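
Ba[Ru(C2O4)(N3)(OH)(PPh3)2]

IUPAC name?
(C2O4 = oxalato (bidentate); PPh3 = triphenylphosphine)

barium azidohydroxooxalatobis(triphenylphosphine)ruthenate(II)

The 1 barium counter-ion carries a total charge of +2, so each complex ion is 2−.
Ligand charges: 1×oxalato (-2 each), 2×triphenylphosphine (neutral), 1×hydroxo (-1 each), 1×azido (-1 each); total -4. So Ru + (-4) = 2−, giving Ru = +2.
Ligands are named alphabetically: azido before hydroxo before oxalato before triphenylphosphine.
The complex ion is anionic, so ruthenium takes the -ate form ruthenate(II).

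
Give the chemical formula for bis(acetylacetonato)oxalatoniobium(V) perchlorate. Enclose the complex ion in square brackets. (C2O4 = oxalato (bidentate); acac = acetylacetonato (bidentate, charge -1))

[Nb(acac)2(C2O4)]ClO4

Ligands: 1 oxalato (C2O4, -2), 2 acetylacetonato (acac, -1). Ligand charge sum = -4.
With Nb in oxidation state +5, the complex ion is [Nb...]^1+.
Charge balance with perchlorate (-1) requires 1 complex ion per 1 perchlorate.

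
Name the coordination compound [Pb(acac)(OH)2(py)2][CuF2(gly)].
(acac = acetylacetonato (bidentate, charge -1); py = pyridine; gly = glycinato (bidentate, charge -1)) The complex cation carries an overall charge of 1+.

(acetylacetonato)dihydroxobis(pyridine)lead(IV) difluoro(glycinato)cuprate(II)

Both ions are complex: the cation is named first with the plain metal name, the anion second with the -ate form; each ion's ligands are alphabetised independently.
The complex cation is given as 1+; its ligand charges sum to -3, so Pb = +4.
A 1:1 salt means the anion carries the equal and opposite charge, 1−.
Anion: ligand charges sum to -3; for the ion to be 1−, Cu = +2.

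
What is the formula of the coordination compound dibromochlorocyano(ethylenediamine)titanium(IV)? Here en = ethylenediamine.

[TiBr2Cl(CN)(en)]

Ligands: 1 chloro (Cl, -1), 1 ethylenediamine (en, neutral), 1 cyano (CN, -1), 2 bromo (Br, -1). Ligand charge sum = -4.
With Ti in oxidation state +4, the complex ion is [Ti...].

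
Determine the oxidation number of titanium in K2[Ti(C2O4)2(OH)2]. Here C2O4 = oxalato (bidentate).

+4

2 potassium outside the brackets (+1 each) → the complex ion is 2−.
Ligand charges: 2×C2O4 = -4; 2×OH = -2; sum -6.
Ti + (-6) = 2− ⇒ Ti is +4.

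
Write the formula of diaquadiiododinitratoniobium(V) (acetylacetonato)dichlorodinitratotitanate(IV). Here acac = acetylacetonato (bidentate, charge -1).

Cation [Nb…]: ligand charges -4, Nb(V) ⇒ ion charge 1+.
Anion [Ti…]: ligand charges -5, Ti(IV) ⇒ ion charge 1−.
One 1+ cation balances one 1− anion.

[Nb(H2O)2I2(NO3)2][Ti(acac)Cl2(NO3)2]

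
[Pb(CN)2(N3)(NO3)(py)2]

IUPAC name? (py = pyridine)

azidodicyanonitratobis(pyridine)lead(IV)

There is no counter-ion, so the complex is neutral overall.
Ligand charges: 1×nitrato (-1 each), 2×pyridine (neutral), 2×cyano (-1 each), 1×azido (-1 each); total -4. So Pb + (-4) = 0, giving Pb = +4.
Ligands are named alphabetically: azido before cyano before nitrato before pyridine.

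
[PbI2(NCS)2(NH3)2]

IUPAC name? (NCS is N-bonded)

diamminediiododiisothiocyanatolead(IV)

There is no counter-ion, so the complex is neutral overall.
Ligand charges: 2×iodo (-1 each), 2×isothiocyanato (-1 each), 2×ammine (neutral); total -4. So Pb + (-4) = 0, giving Pb = +4.
Ligands are named alphabetically: ammine before iodo before isothiocyanato.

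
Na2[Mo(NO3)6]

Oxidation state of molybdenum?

+4

2 sodium outside the brackets (+1 each) → the complex ion is 2−.
Ligand charges: 6×NO3 = -6; sum -6.
Mo + (-6) = 2− ⇒ Mo is +4.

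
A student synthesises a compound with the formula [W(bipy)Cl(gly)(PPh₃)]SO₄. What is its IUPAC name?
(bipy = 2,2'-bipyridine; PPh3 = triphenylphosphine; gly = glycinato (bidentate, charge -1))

(2,2'-bipyridine)chloro(glycinato)(triphenylphosphine)tungsten(IV) sulfate

The 1 sulfate counter-ion carries a total charge of -2, so each complex ion is 2+.
Ligand charges: 1×2,2'-bipyridine (neutral), 1×triphenylphosphine (neutral), 1×chloro (-1 each), 1×glycinato (-1 each); total -2. So W + (-2) = 2+, giving W = +4.
Ligands are named alphabetically: bipyridine before chloro before glycinato before triphenylphosphine.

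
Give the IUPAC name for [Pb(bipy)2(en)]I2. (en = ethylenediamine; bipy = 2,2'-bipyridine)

The 2 iodide counter-ions carry a total charge of -2, so each complex ion is 2+.
Ligand charges: 1×ethylenediamine (neutral), 2×2,2'-bipyridine (neutral); total 0. So Pb + (0) = 2+, giving Pb = +2.
Ligands are named alphabetically: bipyridine before ethylenediamine.

bis(2,2'-bipyridine)(ethylenediamine)lead(II) iodide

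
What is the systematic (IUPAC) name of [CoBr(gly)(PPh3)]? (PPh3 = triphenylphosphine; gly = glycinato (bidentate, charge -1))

bromo(glycinato)(triphenylphosphine)cobalt(II)

There is no counter-ion, so the complex is neutral overall.
Ligand charges: 1×triphenylphosphine (neutral), 1×bromo (-1 each), 1×glycinato (-1 each); total -2. So Co + (-2) = 0, giving Co = +2.
Ligands are named alphabetically: bromo before glycinato before triphenylphosphine.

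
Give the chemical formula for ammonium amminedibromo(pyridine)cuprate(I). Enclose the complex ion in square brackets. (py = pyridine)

Ligands: 1 pyridine (py, neutral), 2 bromo (Br, -1), 1 ammine (NH3, neutral). Ligand charge sum = -2.
Charge balance with ammonium (+1) requires 1 complex ion per 1 ammonium.

NH4[CuBr2(NH3)(py)]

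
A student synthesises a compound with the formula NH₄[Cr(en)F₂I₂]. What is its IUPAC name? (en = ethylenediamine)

The 1 ammonium counter-ion carries a total charge of +1, so each complex ion is 1−.
Ligand charges: 2×fluoro (-1 each), 1×ethylenediamine (neutral), 2×iodo (-1 each); total -4. So Cr + (-4) = 1−, giving Cr = +3.
Ligands are named alphabetically: ethylenediamine before fluoro before iodo.
The complex ion is anionic, so chromium takes the -ate form chromate(III).

ammonium (ethylenediamine)difluorodiiodochromate(III)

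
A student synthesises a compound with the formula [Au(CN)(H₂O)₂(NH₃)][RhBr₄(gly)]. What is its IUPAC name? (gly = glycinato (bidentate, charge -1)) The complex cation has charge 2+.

Both ions are complex: the cation is named first with the plain metal name, the anion second with the -ate form; each ion's ligands are alphabetised independently.
The complex cation is given as 2+; its ligand charges sum to -1, so Au = +3.
A 1:1 salt means the anion carries the equal and opposite charge, 2−.
Anion: ligand charges sum to -5; for the ion to be 2−, Rh = +3.

amminediaquacyanogold(III) tetrabromo(glycinato)rhodate(III)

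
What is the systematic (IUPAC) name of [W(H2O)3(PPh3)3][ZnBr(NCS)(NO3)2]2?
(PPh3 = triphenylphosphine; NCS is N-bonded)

Both ions are complex: the cation is named first with the plain metal name, the anion second with the -ate form; each ion's ligands are alphabetised independently.
Zinc is always +2 in its complexes; the anion's ligand charges sum to -4, so the complex anion is 2−.
With 2 anions per cation, the cation must be 2×2 = 4+.
Cation: ligand charges sum to 0; for the ion to be 4+, W = +4.

triaquatris(triphenylphosphine)tungsten(IV) bromoisothiocyanatodinitratozincate(II)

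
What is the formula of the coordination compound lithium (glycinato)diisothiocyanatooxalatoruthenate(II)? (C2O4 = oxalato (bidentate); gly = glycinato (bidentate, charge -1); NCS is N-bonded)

Ligands: 1 oxalato (C2O4, -2), 1 glycinato (gly, -1), 2 isothiocyanato (NCS, -1). Ligand charge sum = -5.
With Ru in oxidation state +2, the complex ion is [Ru...]^3−.
Charge balance with lithium (+1) requires 1 complex ion per 3 lithium.

Li3[Ru(C2O4)(gly)(NCS)2]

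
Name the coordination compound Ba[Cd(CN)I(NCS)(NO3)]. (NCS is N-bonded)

The 1 barium counter-ion carries a total charge of +2, so each complex ion is 2−.
Ligand charges: 1×isothiocyanato (-1 each), 1×cyano (-1 each), 1×iodo (-1 each), 1×nitrato (-1 each); total -4. So Cd + (-4) = 2−, giving Cd = +2.
The complex ion is anionic, so cadmium takes the -ate form cadmate(II).

barium cyanoiodoisothiocyanatonitratocadmate(II)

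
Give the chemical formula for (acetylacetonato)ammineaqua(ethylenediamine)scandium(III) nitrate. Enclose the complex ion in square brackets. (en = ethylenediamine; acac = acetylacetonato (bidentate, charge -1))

[Sc(acac)(en)(H2O)(NH3)](NO3)2

Ligands: 1 ethylenediamine (en, neutral), 1 ammine (NH3, neutral), 1 aqua (H2O, neutral), 1 acetylacetonato (acac, -1). Ligand charge sum = -1.
With Sc in oxidation state +3, the complex ion is [Sc...]^2+.
Charge balance with nitrate (-1) requires 1 complex ion per 2 nitrate.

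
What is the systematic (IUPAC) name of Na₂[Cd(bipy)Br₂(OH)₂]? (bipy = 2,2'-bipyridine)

The 2 sodium counter-ions carry a total charge of +2, so each complex ion is 2−.
Ligand charges: 1×2,2'-bipyridine (neutral), 2×bromo (-1 each), 2×hydroxo (-1 each); total -4. So Cd + (-4) = 2−, giving Cd = +2.
Ligands are named alphabetically: bipyridine before bromo before hydroxo.
The complex ion is anionic, so cadmium takes the -ate form cadmate(II).

sodium (2,2'-bipyridine)dibromodihydroxocadmate(II)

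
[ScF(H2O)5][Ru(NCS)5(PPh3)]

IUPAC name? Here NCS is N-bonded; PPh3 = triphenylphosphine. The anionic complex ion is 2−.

pentaaquafluoroscandium(III) pentaisothiocyanato(triphenylphosphine)ruthenate(III)

The complex anion is given as 2−; its ligand charges sum to -5, so Ru = +3.
A 1:1 salt means the cation carries the equal and opposite charge, 2+.
Cation: ligand charges sum to -1; for the ion to be 2+, Sc = +3.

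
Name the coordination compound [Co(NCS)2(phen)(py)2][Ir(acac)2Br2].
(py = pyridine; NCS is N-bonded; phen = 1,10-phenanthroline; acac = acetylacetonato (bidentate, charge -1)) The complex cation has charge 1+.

diisothiocyanato(1,10-phenanthroline)bis(pyridine)cobalt(III) bis(acetylacetonato)dibromoiridate(III)

Both ions are complex: the cation is named first with the plain metal name, the anion second with the -ate form; each ion's ligands are alphabetised independently.
The complex cation is given as 1+; its ligand charges sum to -2, so Co = +3.
A 1:1 salt means the anion carries the equal and opposite charge, 1−.
Anion: ligand charges sum to -4; for the ion to be 1−, Ir = +3.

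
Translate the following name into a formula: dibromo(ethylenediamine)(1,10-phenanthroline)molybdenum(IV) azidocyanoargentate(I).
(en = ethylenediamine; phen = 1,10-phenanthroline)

Cation [Mo…]: ligand charges -2, Mo(IV) ⇒ ion charge 2+.
Anion [Ag…]: ligand charges -2, Ag(I) ⇒ ion charge 1−.

[MoBr2(en)(phen)][Ag(CN)(N3)]2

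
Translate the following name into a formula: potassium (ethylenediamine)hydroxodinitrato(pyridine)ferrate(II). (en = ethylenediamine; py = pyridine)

K[Fe(en)(NO3)2(OH)(py)]

Ligands: 1 ethylenediamine (en, neutral), 2 nitrato (NO3, -1), 1 hydroxo (OH, -1), 1 pyridine (py, neutral). Ligand charge sum = -3.
With Fe in oxidation state +2, the complex ion is [Fe...]^1−.
Charge balance with potassium (+1) requires 1 complex ion per 1 potassium.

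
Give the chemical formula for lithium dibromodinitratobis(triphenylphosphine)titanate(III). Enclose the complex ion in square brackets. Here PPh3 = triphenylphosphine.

Ligands: 2 bromo (Br, -1), 2 nitrato (NO3, -1), 2 triphenylphosphine (PPh3, neutral). Ligand charge sum = -4.
With Ti in oxidation state +3, the complex ion is [Ti...]^1−.
Charge balance with lithium (+1) requires 1 complex ion per 1 lithium.

Li[TiBr2(NO3)2(PPh3)2]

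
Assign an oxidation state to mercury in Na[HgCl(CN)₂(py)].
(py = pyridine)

1 sodium outside the brackets (+1 each) → the complex ion is 1−.
Ligand charges: 1×py neutral; 1×Cl = -1; 2×CN = -2; sum -3.
Hg + (-3) = 1− ⇒ Hg is +2.

+2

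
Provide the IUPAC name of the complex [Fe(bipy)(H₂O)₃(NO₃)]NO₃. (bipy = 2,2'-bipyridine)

The 1 nitrate counter-ion carries a total charge of -1, so each complex ion is 1+.
Ligand charges: 1×2,2'-bipyridine (neutral), 3×aqua (neutral), 1×nitrato (-1 each); total -1. So Fe + (-1) = 1+, giving Fe = +2.
Ligands are named alphabetically: aqua before bipyridine before nitrato.

triaqua(2,2'-bipyridine)nitratoiron(II) nitrate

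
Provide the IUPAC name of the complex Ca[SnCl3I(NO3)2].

calcium trichloroiododinitratostannate(IV)

The 1 calcium counter-ion carries a total charge of +2, so each complex ion is 2−.
Ligand charges: 1×iodo (-1 each), 2×nitrato (-1 each), 3×chloro (-1 each); total -6. So Sn + (-6) = 2−, giving Sn = +4.
Ligands are named alphabetically: chloro before iodo before nitrato.
The complex ion is anionic, so tin takes the -ate form stannate(IV).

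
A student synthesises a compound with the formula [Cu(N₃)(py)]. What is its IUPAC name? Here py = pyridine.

azido(pyridine)copper(I)

There is no counter-ion, so the complex is neutral overall.
Ligand charges: 1×pyridine (neutral), 1×azido (-1 each); total -1. So Cu + (-1) = 0, giving Cu = +1.
Ligands are named alphabetically: azido before pyridine.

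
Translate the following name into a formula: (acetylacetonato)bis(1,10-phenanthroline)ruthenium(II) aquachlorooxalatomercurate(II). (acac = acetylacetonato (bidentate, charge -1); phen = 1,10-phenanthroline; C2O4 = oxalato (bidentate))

Cation [Ru…]: ligand charges -1, Ru(II) ⇒ ion charge 1+.
Anion [Hg…]: ligand charges -3, Hg(II) ⇒ ion charge 1−.

[Ru(acac)(phen)2][Hg(C2O4)Cl(H2O)]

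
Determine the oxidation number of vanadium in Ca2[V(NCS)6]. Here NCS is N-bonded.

2 calcium outside the brackets (+2 each) → the complex ion is 4−.
Ligand charges: 6×NCS = -6; sum -6.
V + (-6) = 4− ⇒ V is +2.

+2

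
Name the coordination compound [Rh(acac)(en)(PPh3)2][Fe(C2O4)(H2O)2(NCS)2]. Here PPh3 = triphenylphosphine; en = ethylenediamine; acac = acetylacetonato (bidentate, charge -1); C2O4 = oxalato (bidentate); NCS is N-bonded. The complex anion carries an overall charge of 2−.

(acetylacetonato)(ethylenediamine)bis(triphenylphosphine)rhodium(III) diaquadiisothiocyanatooxalatoferrate(II)

The complex anion is given as 2−; its ligand charges sum to -4, so Fe = +2.
A 1:1 salt means the cation carries the equal and opposite charge, 2+.
Cation: ligand charges sum to -1; for the ion to be 2+, Rh = +3.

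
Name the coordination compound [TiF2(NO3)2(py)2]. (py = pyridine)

There is no counter-ion, so the complex is neutral overall.
Ligand charges: 2×nitrato (-1 each), 2×pyridine (neutral), 2×fluoro (-1 each); total -4. So Ti + (-4) = 0, giving Ti = +4.
Ligands are named alphabetically: fluoro before nitrato before pyridine.

difluorodinitratobis(pyridine)titanium(IV)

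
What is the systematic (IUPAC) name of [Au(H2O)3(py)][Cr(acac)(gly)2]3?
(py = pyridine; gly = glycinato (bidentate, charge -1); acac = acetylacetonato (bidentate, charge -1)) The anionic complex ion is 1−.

triaqua(pyridine)gold(III) (acetylacetonato)bis(glycinato)chromate(II)

The complex anion is given as 1−; its ligand charges sum to -3, so Cr = +2.
With 3 anions per cation, the cation must be 3×1 = 3+.
Cation: ligand charges sum to 0; for the ion to be 3+, Au = +3.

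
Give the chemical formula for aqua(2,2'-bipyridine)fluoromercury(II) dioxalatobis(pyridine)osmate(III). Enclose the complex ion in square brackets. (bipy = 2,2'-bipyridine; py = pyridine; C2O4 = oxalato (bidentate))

Cation [Hg…]: ligand charges -1, Hg(II) ⇒ ion charge 1+.
Anion [Os…]: ligand charges -4, Os(III) ⇒ ion charge 1−.

[Hg(bipy)F(H2O)][Os(C2O4)2(py)2]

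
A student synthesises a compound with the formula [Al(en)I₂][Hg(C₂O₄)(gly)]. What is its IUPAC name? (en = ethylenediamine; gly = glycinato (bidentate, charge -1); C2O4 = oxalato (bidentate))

(ethylenediamine)diiodoaluminium(III) (glycinato)oxalatomercurate(II)

Both ions are complex: the cation is named first with the plain metal name, the anion second with the -ate form; each ion's ligands are alphabetised independently.
Aluminium is always +3 in its complexes; the cation's ligand charges sum to -2, so the complex cation is 1+.
A 1:1 salt means the anion carries the equal and opposite charge, 1−.
Anion: ligand charges sum to -3; for the ion to be 1−, Hg = +2.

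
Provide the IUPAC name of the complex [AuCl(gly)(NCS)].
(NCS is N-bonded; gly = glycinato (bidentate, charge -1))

chloro(glycinato)isothiocyanatogold(III)

There is no counter-ion, so the complex is neutral overall.
Ligand charges: 1×chloro (-1 each), 1×isothiocyanato (-1 each), 1×glycinato (-1 each); total -3. So Au + (-3) = 0, giving Au = +3.
Ligands are named alphabetically: chloro before glycinato before isothiocyanato.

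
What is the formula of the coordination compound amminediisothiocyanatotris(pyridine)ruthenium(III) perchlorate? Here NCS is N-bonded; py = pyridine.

Ligands: 2 isothiocyanato (NCS, -1), 1 ammine (NH3, neutral), 3 pyridine (py, neutral). Ligand charge sum = -2.
With Ru in oxidation state +3, the complex ion is [Ru...]^1+.
Charge balance with perchlorate (-1) requires 1 complex ion per 1 perchlorate.

[Ru(NCS)2(NH3)(py)3]ClO4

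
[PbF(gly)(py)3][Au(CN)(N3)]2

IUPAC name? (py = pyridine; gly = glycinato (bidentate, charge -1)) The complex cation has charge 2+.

fluoro(glycinato)tris(pyridine)lead(IV) azidocyanoaurate(I)

The complex cation is given as 2+; its ligand charges sum to -2, so Pb = +4.
With 2 anions per cation, each anion must be 2/2 = 1−.
Anion: ligand charges sum to -2; for the ion to be 1−, Au = +1.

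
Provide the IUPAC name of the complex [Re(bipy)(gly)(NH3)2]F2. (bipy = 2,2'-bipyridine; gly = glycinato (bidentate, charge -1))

The 2 fluoride counter-ions carry a total charge of -2, so each complex ion is 2+.
Ligand charges: 1×2,2'-bipyridine (neutral), 2×ammine (neutral), 1×glycinato (-1 each); total -1. So Re + (-1) = 2+, giving Re = +3.
Ligands are named alphabetically: ammine before bipyridine before glycinato.

diammine(2,2'-bipyridine)(glycinato)rhenium(III) fluoride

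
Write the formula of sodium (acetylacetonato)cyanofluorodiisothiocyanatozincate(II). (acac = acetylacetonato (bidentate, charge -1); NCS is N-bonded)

Ligands: 1 cyano (CN, -1), 1 acetylacetonato (acac, -1), 2 isothiocyanato (NCS, -1), 1 fluoro (F, -1). Ligand charge sum = -5.
With Zn in oxidation state +2, the complex ion is [Zn...]^3−.
Charge balance with sodium (+1) requires 1 complex ion per 3 sodium.

Na3[Zn(acac)(CN)F(NCS)2]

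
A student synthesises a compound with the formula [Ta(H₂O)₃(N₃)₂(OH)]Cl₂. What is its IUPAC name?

The 2 chloride counter-ions carry a total charge of -2, so each complex ion is 2+.
Ligand charges: 2×azido (-1 each), 3×aqua (neutral), 1×hydroxo (-1 each); total -3. So Ta + (-3) = 2+, giving Ta = +5.
Ligands are named alphabetically: aqua before azido before hydroxo.

triaquadiazidohydroxotantalum(V) chloride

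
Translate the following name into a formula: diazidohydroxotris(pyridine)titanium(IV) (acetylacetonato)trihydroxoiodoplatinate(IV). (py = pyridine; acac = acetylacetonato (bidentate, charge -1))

[Ti(N3)2(OH)(py)3][Pt(acac)I(OH)3]

Cation [Ti…]: ligand charges -3, Ti(IV) ⇒ ion charge 1+.
Anion [Pt…]: ligand charges -5, Pt(IV) ⇒ ion charge 1−.
One 1+ cation balances one 1− anion.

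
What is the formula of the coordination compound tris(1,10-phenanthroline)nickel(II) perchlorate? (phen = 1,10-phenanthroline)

[Ni(phen)3](ClO4)2

Ligands: 3 1,10-phenanthroline (phen, neutral). Ligand charge sum = 0.
With Ni in oxidation state +2, the complex ion is [Ni...]^2+.
Charge balance with perchlorate (-1) requires 1 complex ion per 2 perchlorate.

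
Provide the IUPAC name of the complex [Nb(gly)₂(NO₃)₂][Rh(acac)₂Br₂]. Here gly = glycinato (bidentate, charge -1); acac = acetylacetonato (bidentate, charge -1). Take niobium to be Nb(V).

bis(glycinato)dinitratoniobium(V) bis(acetylacetonato)dibromorhodate(III)

Both ions are complex: the cation is named first with the plain metal name, the anion second with the -ate form; each ion's ligands are alphabetised independently.
Nb is given as +5; the cation's ligand charges sum to -4, so the complex cation is 1+.
A 1:1 salt means the anion carries the equal and opposite charge, 1−.
Anion: ligand charges sum to -4; for the ion to be 1−, Rh = +3.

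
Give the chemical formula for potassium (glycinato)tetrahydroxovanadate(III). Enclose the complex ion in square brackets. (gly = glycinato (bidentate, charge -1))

K2[V(gly)(OH)4]

Ligands: 4 hydroxo (OH, -1), 1 glycinato (gly, -1). Ligand charge sum = -5.
Charge balance with potassium (+1) requires 1 complex ion per 2 potassium.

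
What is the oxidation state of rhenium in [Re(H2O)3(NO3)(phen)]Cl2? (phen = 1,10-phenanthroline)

+3

2 chloride outside the brackets (-1 each) → the complex ion is 2+.
Ligand charges: 3×H2O neutral; 1×phen neutral; 1×NO3 = -1; sum -1.
Re + (-1) = 2+ ⇒ Re is +3.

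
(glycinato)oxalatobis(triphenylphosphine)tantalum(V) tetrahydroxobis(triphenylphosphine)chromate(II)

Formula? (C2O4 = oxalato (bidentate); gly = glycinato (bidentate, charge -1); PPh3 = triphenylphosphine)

[Ta(C2O4)(gly)(PPh3)2][Cr(OH)4(PPh3)2]

Cation [Ta…]: ligand charges -3, Ta(V) ⇒ ion charge 2+.
Anion [Cr…]: ligand charges -4, Cr(II) ⇒ ion charge 2−.
One 2+ cation balances one 2− anion.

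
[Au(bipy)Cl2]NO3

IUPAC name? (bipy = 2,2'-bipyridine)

(2,2'-bipyridine)dichlorogold(III) nitrate

The 1 nitrate counter-ion carries a total charge of -1, so each complex ion is 1+.
Ligand charges: 1×2,2'-bipyridine (neutral), 2×chloro (-1 each); total -2. So Au + (-2) = 1+, giving Au = +3.
Ligands are named alphabetically: bipyridine before chloro.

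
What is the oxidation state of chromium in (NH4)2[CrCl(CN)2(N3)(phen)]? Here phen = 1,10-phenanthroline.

+2

2 ammonium outside the brackets (+1 each) → the complex ion is 2−.
Ligand charges: 1×Cl = -1; 1×N3 = -1; 2×CN = -2; 1×phen neutral; sum -4.
Cr + (-4) = 2− ⇒ Cr is +2.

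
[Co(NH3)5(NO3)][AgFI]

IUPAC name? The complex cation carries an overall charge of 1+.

pentaamminenitratocobalt(II) fluoroiodoargentate(I)

Both ions are complex: the cation is named first with the plain metal name, the anion second with the -ate form; each ion's ligands are alphabetised independently.
The complex cation is given as 1+; its ligand charges sum to -1, so Co = +2.
A 1:1 salt means the anion carries the equal and opposite charge, 1−.
Anion: ligand charges sum to -2; for the ion to be 1−, Ag = +1.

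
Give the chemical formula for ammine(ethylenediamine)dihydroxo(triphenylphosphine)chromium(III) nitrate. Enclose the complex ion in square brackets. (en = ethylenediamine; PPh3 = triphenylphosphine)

Ligands: 1 ethylenediamine (en, neutral), 1 triphenylphosphine (PPh3, neutral), 1 ammine (NH3, neutral), 2 hydroxo (OH, -1). Ligand charge sum = -2.
With Cr in oxidation state +3, the complex ion is [Cr...]^1+.
Charge balance with nitrate (-1) requires 1 complex ion per 1 nitrate.

[Cr(en)(NH3)(OH)2(PPh3)]NO3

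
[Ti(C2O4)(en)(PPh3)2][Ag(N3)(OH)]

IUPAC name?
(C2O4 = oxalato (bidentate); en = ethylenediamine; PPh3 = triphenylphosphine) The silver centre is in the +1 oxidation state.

(ethylenediamine)oxalatobis(triphenylphosphine)titanium(III) azidohydroxoargentate(I)

Ag is given as +1; the anion's ligand charges sum to -2, so the complex anion is 1−.
A 1:1 salt means the cation carries the equal and opposite charge, 1+.
Cation: ligand charges sum to -2; for the ion to be 1+, Ti = +3.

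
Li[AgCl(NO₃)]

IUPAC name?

The 1 lithium counter-ion carries a total charge of +1, so each complex ion is 1−.
Ligand charges: 1×nitrato (-1 each), 1×chloro (-1 each); total -2. So Ag + (-2) = 1−, giving Ag = +1.
Ligands are named alphabetically: chloro before nitrato.
The complex ion is anionic, so silver takes the -ate form argentate(I).

lithium chloronitratoargentate(I)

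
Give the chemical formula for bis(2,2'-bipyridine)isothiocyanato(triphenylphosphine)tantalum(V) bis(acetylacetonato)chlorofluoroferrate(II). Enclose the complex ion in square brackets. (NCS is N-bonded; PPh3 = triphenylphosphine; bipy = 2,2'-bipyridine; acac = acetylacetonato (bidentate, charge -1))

Cation [Ta…]: ligand charges -1, Ta(V) ⇒ ion charge 4+.
Anion [Fe…]: ligand charges -4, Fe(II) ⇒ ion charge 2−.
One 4+ cation requires 2 of the 2− anion.

[Ta(bipy)2(NCS)(PPh3)][Fe(acac)2ClF]2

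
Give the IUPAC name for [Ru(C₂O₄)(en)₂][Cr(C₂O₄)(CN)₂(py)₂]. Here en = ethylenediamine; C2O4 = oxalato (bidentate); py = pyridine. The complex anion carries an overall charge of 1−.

The complex anion is given as 1−; its ligand charges sum to -4, so Cr = +3.
A 1:1 salt means the cation carries the equal and opposite charge, 1+.
Cation: ligand charges sum to -2; for the ion to be 1+, Ru = +3.

bis(ethylenediamine)oxalatoruthenium(III) dicyanooxalatobis(pyridine)chromate(III)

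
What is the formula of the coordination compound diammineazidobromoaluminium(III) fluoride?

Ligands: 2 ammine (NH3, neutral), 1 bromo (Br, -1), 1 azido (N3, -1). Ligand charge sum = -2.
With Al in oxidation state +3, the complex ion is [Al...]^1+.
Charge balance with fluoride (-1) requires 1 complex ion per 1 fluoride.

[AlBr(N3)(NH3)2]F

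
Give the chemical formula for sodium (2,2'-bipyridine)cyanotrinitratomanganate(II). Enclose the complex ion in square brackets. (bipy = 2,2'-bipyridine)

Ligands: 3 nitrato (NO3, -1), 1 2,2'-bipyridine (bipy, neutral), 1 cyano (CN, -1). Ligand charge sum = -4.
With Mn in oxidation state +2, the complex ion is [Mn...]^2−.
Charge balance with sodium (+1) requires 1 complex ion per 2 sodium.

Na2[Mn(bipy)(CN)(NO3)3]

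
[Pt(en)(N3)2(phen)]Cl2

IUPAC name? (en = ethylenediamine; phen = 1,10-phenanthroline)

The 2 chloride counter-ions carry a total charge of -2, so each complex ion is 2+.
Ligand charges: 2×azido (-1 each), 1×ethylenediamine (neutral), 1×1,10-phenanthroline (neutral); total -2. So Pt + (-2) = 2+, giving Pt = +4.
Ligands are named alphabetically: azido before ethylenediamine before phenanthroline.

diazido(ethylenediamine)(1,10-phenanthroline)platinum(IV) chloride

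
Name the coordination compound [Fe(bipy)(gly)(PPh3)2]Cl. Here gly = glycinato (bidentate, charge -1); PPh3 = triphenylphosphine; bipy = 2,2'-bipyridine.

(2,2'-bipyridine)(glycinato)bis(triphenylphosphine)iron(II) chloride

The 1 chloride counter-ion carries a total charge of -1, so each complex ion is 1+.
Ligand charges: 1×glycinato (-1 each), 2×triphenylphosphine (neutral), 1×2,2'-bipyridine (neutral); total -1. So Fe + (-1) = 1+, giving Fe = +2.
Ligands are named alphabetically: bipyridine before glycinato before triphenylphosphine.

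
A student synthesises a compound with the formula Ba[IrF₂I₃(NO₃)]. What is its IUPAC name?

barium difluorotriiodonitratoiridate(IV)

The 1 barium counter-ion carries a total charge of +2, so each complex ion is 2−.
Ligand charges: 2×fluoro (-1 each), 1×nitrato (-1 each), 3×iodo (-1 each); total -6. So Ir + (-6) = 2−, giving Ir = +4.
Ligands are named alphabetically: fluoro before iodo before nitrato.
The complex ion is anionic, so iridium takes the -ate form iridate(IV).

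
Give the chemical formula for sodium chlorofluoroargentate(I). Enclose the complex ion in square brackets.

Ligands: 1 chloro (Cl, -1), 1 fluoro (F, -1). Ligand charge sum = -2.
With Ag in oxidation state +1, the complex ion is [Ag...]^1−.
Charge balance with sodium (+1) requires 1 complex ion per 1 sodium.

Na[AgClF]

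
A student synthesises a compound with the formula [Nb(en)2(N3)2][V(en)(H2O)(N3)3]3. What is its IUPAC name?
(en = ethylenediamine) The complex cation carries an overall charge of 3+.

The complex cation is given as 3+; its ligand charges sum to -2, so Nb = +5.
With 3 anions per cation, each anion must be 3/3 = 1−.
Anion: ligand charges sum to -3; for the ion to be 1−, V = +2.

diazidobis(ethylenediamine)niobium(V) aquatriazido(ethylenediamine)vanadate(II)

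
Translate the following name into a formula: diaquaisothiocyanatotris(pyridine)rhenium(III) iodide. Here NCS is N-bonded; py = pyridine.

Ligands: 2 aqua (H2O, neutral), 1 isothiocyanato (NCS, -1), 3 pyridine (py, neutral). Ligand charge sum = -1.
Charge balance with iodide (-1) requires 1 complex ion per 2 iodide.

[Re(H2O)2(NCS)(py)3]I2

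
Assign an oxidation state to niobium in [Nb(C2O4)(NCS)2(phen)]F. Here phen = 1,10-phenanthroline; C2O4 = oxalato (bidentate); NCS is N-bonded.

+5

1 fluoride outside the brackets (-1 each) → the complex ion is 1+.
Ligand charges: 1×phen neutral; 1×C2O4 = -2; 2×NCS = -2; sum -4.
Nb + (-4) = 1+ ⇒ Nb is +5.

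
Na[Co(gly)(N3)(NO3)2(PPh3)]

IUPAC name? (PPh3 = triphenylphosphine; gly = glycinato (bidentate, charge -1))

The 1 sodium counter-ion carries a total charge of +1, so each complex ion is 1−.
Ligand charges: 1×triphenylphosphine (neutral), 1×azido (-1 each), 2×nitrato (-1 each), 1×glycinato (-1 each); total -4. So Co + (-4) = 1−, giving Co = +3.
The complex ion is anionic, so cobalt takes the -ate form cobaltate(III).

sodium azido(glycinato)dinitrato(triphenylphosphine)cobaltate(III)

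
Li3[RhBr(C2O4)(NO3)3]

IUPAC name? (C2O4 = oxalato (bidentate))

lithium bromotrinitratooxalatorhodate(III)

The 3 lithium counter-ions carry a total charge of +3, so each complex ion is 3−.
Ligand charges: 3×nitrato (-1 each), 1×oxalato (-2 each), 1×bromo (-1 each); total -6. So Rh + (-6) = 3−, giving Rh = +3.
Ligands are named alphabetically: bromo before nitrato before oxalato.
The complex ion is anionic, so rhodium takes the -ate form rhodate(III).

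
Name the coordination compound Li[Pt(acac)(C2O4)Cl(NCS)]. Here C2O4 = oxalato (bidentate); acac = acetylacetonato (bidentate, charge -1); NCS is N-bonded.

lithium (acetylacetonato)chloroisothiocyanatooxalatoplatinate(IV)

The 1 lithium counter-ion carries a total charge of +1, so each complex ion is 1−.
Ligand charges: 1×chloro (-1 each), 1×oxalato (-2 each), 1×acetylacetonato (-1 each), 1×isothiocyanato (-1 each); total -5. So Pt + (-5) = 1−, giving Pt = +4.
Ligands are named alphabetically: acetylacetonato before chloro before isothiocyanato before oxalato.
The complex ion is anionic, so platinum takes the -ate form platinate(IV).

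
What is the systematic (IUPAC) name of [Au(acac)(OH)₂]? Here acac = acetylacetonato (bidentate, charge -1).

There is no counter-ion, so the complex is neutral overall.
Ligand charges: 2×hydroxo (-1 each), 1×acetylacetonato (-1 each); total -3. So Au + (-3) = 0, giving Au = +3.
Ligands are named alphabetically: acetylacetonato before hydroxo.

(acetylacetonato)dihydroxogold(III)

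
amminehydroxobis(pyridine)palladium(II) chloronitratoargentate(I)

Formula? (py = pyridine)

[Pd(NH3)(OH)(py)2][AgCl(NO3)]

Cation [Pd…]: ligand charges -1, Pd(II) ⇒ ion charge 1+.
Anion [Ag…]: ligand charges -2, Ag(I) ⇒ ion charge 1−.
One 1+ cation balances one 1− anion.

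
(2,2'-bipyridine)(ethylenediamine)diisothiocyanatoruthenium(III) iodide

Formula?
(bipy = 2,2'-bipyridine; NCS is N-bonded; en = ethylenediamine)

[Ru(bipy)(en)(NCS)2]I

Ligands: 1 2,2'-bipyridine (bipy, neutral), 2 isothiocyanato (NCS, -1), 1 ethylenediamine (en, neutral). Ligand charge sum = -2.
Charge balance with iodide (-1) requires 1 complex ion per 1 iodide.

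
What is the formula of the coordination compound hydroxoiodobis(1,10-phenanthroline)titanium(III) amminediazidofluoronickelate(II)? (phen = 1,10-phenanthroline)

Cation [Ti…]: ligand charges -2, Ti(III) ⇒ ion charge 1+.
Anion [Ni…]: ligand charges -3, Ni(II) ⇒ ion charge 1−.
One 1+ cation balances one 1− anion.

[TiI(OH)(phen)2][NiF(N3)2(NH3)]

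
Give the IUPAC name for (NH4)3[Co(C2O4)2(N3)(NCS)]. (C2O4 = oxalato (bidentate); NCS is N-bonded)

The 3 ammonium counter-ions carry a total charge of +3, so each complex ion is 3−.
Ligand charges: 2×oxalato (-2 each), 1×azido (-1 each), 1×isothiocyanato (-1 each); total -6. So Co + (-6) = 3−, giving Co = +3.
Ligands are named alphabetically: azido before isothiocyanato before oxalato.
The complex ion is anionic, so cobalt takes the -ate form cobaltate(III).

ammonium azidoisothiocyanatodioxalatocobaltate(III)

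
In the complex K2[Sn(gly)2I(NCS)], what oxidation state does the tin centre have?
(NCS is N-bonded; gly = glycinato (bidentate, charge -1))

+2

2 potassium outside the brackets (+1 each) → the complex ion is 2−.
Ligand charges: 1×NCS = -1; 2×gly = -2; 1×I = -1; sum -4.
Sn + (-4) = 2− ⇒ Sn is +2.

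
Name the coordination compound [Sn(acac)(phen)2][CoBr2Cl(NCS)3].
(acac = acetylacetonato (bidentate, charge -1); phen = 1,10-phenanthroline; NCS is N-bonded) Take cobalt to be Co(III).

(acetylacetonato)bis(1,10-phenanthroline)tin(IV) dibromochlorotriisothiocyanatocobaltate(III)

Both ions are complex: the cation is named first with the plain metal name, the anion second with the -ate form; each ion's ligands are alphabetised independently.
Co is given as +3; the anion's ligand charges sum to -6, so the complex anion is 3−.
A 1:1 salt means the cation carries the equal and opposite charge, 3+.
Cation: ligand charges sum to -1; for the ion to be 3+, Sn = +4.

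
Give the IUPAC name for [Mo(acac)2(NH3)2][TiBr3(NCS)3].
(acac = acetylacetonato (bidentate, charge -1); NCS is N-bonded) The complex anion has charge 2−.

The complex anion is given as 2−; its ligand charges sum to -6, so Ti = +4.
A 1:1 salt means the cation carries the equal and opposite charge, 2+.
Cation: ligand charges sum to -2; for the ion to be 2+, Mo = +4.

bis(acetylacetonato)diamminemolybdenum(IV) tribromotriisothiocyanatotitanate(IV)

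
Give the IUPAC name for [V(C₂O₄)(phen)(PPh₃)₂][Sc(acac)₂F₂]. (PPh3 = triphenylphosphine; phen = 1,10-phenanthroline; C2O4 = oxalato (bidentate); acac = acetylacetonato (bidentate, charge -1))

Scandium is always +3 in its complexes; the anion's ligand charges sum to -4, so the complex anion is 1−.
A 1:1 salt means the cation carries the equal and opposite charge, 1+.
Cation: ligand charges sum to -2; for the ion to be 1+, V = +3.

oxalato(1,10-phenanthroline)bis(triphenylphosphine)vanadium(III) bis(acetylacetonato)difluoroscandate(III)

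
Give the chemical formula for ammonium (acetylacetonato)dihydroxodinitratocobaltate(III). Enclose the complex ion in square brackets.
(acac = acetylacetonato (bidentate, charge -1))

Ligands: 2 hydroxo (OH, -1), 2 nitrato (NO3, -1), 1 acetylacetonato (acac, -1). Ligand charge sum = -5.
With Co in oxidation state +3, the complex ion is [Co...]^2−.
Charge balance with ammonium (+1) requires 1 complex ion per 2 ammonium.

(NH4)2[Co(acac)(NO3)2(OH)2]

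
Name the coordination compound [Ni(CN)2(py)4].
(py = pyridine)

There is no counter-ion, so the complex is neutral overall.
Ligand charges: 4×pyridine (neutral), 2×cyano (-1 each); total -2. So Ni + (-2) = 0, giving Ni = +2.
Ligands are named alphabetically: cyano before pyridine.

dicyanotetrakis(pyridine)nickel(II)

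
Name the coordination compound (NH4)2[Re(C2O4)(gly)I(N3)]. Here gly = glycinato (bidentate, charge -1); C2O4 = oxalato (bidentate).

ammonium azido(glycinato)iodooxalatorhenate(III)

The 2 ammonium counter-ions carry a total charge of +2, so each complex ion is 2−.
Ligand charges: 1×glycinato (-1 each), 1×oxalato (-2 each), 1×iodo (-1 each), 1×azido (-1 each); total -5. So Re + (-5) = 2−, giving Re = +3.
Ligands are named alphabetically: azido before glycinato before iodo before oxalato.
The complex ion is anionic, so rhenium takes the -ate form rhenate(III).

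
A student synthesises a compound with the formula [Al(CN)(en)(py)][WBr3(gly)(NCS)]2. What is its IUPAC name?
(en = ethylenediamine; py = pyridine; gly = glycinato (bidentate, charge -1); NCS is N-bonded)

Aluminium is always +3 in its complexes; the cation's ligand charges sum to -1, so the complex cation is 2+.
With 2 anions per cation, each anion must be 2/2 = 1−.
Anion: ligand charges sum to -5; for the ion to be 1−, W = +4.

cyano(ethylenediamine)(pyridine)aluminium(III) tribromo(glycinato)isothiocyanatotungstate(IV)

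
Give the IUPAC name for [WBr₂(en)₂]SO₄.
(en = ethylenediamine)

dibromobis(ethylenediamine)tungsten(IV) sulfate

The 1 sulfate counter-ion carries a total charge of -2, so each complex ion is 2+.
Ligand charges: 2×ethylenediamine (neutral), 2×bromo (-1 each); total -2. So W + (-2) = 2+, giving W = +4.
Ligands are named alphabetically: bromo before ethylenediamine.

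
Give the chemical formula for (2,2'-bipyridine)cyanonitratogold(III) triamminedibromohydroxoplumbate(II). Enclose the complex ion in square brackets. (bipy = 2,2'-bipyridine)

[Au(bipy)(CN)(NO3)][PbBr2(NH3)3(OH)]

Cation [Au…]: ligand charges -2, Au(III) ⇒ ion charge 1+.
Anion [Pb…]: ligand charges -3, Pb(II) ⇒ ion charge 1−.
One 1+ cation balances one 1− anion.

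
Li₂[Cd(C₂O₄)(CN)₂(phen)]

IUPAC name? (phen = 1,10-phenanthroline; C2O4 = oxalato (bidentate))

lithium dicyanooxalato(1,10-phenanthroline)cadmate(II)

The 2 lithium counter-ions carry a total charge of +2, so each complex ion is 2−.
Ligand charges: 2×cyano (-1 each), 1×1,10-phenanthroline (neutral), 1×oxalato (-2 each); total -4. So Cd + (-4) = 2−, giving Cd = +2.
The complex ion is anionic, so cadmium takes the -ate form cadmate(II).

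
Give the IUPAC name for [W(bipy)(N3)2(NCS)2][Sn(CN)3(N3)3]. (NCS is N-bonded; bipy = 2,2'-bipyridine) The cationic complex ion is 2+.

Both ions are complex: the cation is named first with the plain metal name, the anion second with the -ate form; each ion's ligands are alphabetised independently.
The complex cation is given as 2+; its ligand charges sum to -4, so W = +6.
A 1:1 salt means the anion carries the equal and opposite charge, 2−.
Anion: ligand charges sum to -6; for the ion to be 2−, Sn = +4.

diazido(2,2'-bipyridine)diisothiocyanatotungsten(VI) triazidotricyanostannate(IV)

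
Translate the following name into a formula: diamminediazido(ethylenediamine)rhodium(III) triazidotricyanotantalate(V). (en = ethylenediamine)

Cation [Rh…]: ligand charges -2, Rh(III) ⇒ ion charge 1+.
Anion [Ta…]: ligand charges -6, Ta(V) ⇒ ion charge 1−.
One 1+ cation balances one 1− anion.

[Rh(en)(N3)2(NH3)2][Ta(CN)3(N3)3]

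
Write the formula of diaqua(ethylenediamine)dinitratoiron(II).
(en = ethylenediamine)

[Fe(en)(H2O)2(NO3)2]

Ligands: 2 nitrato (NO3, -1), 1 ethylenediamine (en, neutral), 2 aqua (H2O, neutral). Ligand charge sum = -2.
With Fe in oxidation state +2, the complex ion is [Fe...].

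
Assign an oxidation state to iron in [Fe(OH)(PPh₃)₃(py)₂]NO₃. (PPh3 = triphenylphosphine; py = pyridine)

+2

1 nitrate outside the brackets (-1 each) → the complex ion is 1+.
Ligand charges: 1×OH = -1; 3×PPh3 neutral; 2×py neutral; sum -1.
Fe + (-1) = 1+ ⇒ Fe is +2.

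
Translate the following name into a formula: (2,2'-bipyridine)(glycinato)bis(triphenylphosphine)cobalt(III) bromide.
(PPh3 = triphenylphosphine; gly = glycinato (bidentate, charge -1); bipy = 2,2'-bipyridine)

[Co(bipy)(gly)(PPh3)2]Br2

Ligands: 2 triphenylphosphine (PPh3, neutral), 1 glycinato (gly, -1), 1 2,2'-bipyridine (bipy, neutral). Ligand charge sum = -1.
With Co in oxidation state +3, the complex ion is [Co...]^2+.
Charge balance with bromide (-1) requires 1 complex ion per 2 bromide.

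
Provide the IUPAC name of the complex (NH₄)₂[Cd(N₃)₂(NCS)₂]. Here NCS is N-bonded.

The 2 ammonium counter-ions carry a total charge of +2, so each complex ion is 2−.
Ligand charges: 2×azido (-1 each), 2×isothiocyanato (-1 each); total -4. So Cd + (-4) = 2−, giving Cd = +2.
Ligands are named alphabetically: azido before isothiocyanato.
The complex ion is anionic, so cadmium takes the -ate form cadmate(II).

ammonium diazidodiisothiocyanatocadmate(II)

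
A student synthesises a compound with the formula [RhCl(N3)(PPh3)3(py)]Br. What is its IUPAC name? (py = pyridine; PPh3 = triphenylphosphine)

The 1 bromide counter-ion carries a total charge of -1, so each complex ion is 1+.
Ligand charges: 1×pyridine (neutral), 1×azido (-1 each), 3×triphenylphosphine (neutral), 1×chloro (-1 each); total -2. So Rh + (-2) = 1+, giving Rh = +3.
Ligands are named alphabetically: azido before chloro before pyridine before triphenylphosphine.

azidochloro(pyridine)tris(triphenylphosphine)rhodium(III) bromide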